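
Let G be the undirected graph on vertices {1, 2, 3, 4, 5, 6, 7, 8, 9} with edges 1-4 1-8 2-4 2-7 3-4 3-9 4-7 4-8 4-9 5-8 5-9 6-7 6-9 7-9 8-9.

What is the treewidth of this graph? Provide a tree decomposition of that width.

The largest bag has 3 vertices, giving width 2; this decomposition certifies tw(G) ≤ 2. On the other hand G contains the 3-clique {1, 4, 8}. A clique must lie in a single bag of any decomposition, so no decomposition can have width below 2. Combining the bounds, tw(G) = 2.

Treewidth 2.
Bags: B1 = {3, 4, 9}  B2 = {4, 7, 9}  B3 = {4, 8, 9}  B4 = {6, 7, 9}  B5 = {2, 4, 7}  B6 = {5, 8, 9}  B7 = {1, 4, 8}
Tree: B1–B2, B2–B3, B2–B4, B2–B5, B3–B6, B3–B7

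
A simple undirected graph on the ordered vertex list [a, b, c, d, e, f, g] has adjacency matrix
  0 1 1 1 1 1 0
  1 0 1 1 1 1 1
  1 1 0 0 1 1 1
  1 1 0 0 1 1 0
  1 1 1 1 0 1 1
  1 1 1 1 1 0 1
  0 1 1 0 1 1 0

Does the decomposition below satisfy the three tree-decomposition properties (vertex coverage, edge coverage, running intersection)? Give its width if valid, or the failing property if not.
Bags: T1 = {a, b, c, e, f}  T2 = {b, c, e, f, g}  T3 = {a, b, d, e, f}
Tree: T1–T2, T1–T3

Checking the three conditions: (i) the bags cover all of {a, b, c, d, e, f, g}; (ii) for each edge, some bag contains both endpoints; (iii) the bags containing any fixed vertex form a subtree. All hold, so the decomposition is valid with width 5 − 1 = 4.

Yes; width 4.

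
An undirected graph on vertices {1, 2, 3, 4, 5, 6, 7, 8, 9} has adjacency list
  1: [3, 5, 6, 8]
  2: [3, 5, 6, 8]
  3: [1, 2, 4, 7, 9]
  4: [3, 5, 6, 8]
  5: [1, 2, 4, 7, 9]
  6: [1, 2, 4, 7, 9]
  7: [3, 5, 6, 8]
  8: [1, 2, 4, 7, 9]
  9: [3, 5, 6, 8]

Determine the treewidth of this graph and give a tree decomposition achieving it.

Treewidth 4.
Bags: B1 = {3, 5, 6, 7, 8}  B2 = {2, 3, 5, 6, 8}  B3 = {3, 5, 6, 8, 9}  B4 = {3, 4, 5, 6, 8}  B5 = {1, 3, 5, 6, 8}
Tree: B1–B2, B2–B3, B3–B4, B4–B5

Each bag holds 5 vertices, so the decomposition has width 4, which upper-bounds the treewidth. For the lower bound: the 5 vertex sets {3,7}, {2,8}, {5,9}, {6}, {4} are disjoint, each induces a connected subgraph, and every pair is joined by at least one edge of G. Contracting each set to a single vertex therefore yields K_{5} as a minor, and since treewidth is minor-monotone, tw(G) ≥ tw(K_{5}) = 4. The upper and lower bounds meet at 4, so that is the treewidth.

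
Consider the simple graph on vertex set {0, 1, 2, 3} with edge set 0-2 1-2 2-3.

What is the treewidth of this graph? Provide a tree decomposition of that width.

Each bag holds 2 vertices, so the decomposition has width 1, which upper-bounds the treewidth. Any graph with an edge has treewidth ≥ 1, and G has the edge 1–2. Therefore the treewidth is 1.

Treewidth 1.
One such decomposition:
Bags: B1 = {1, 2}  B2 = {2, 3}  B3 = {0, 2}
Tree: B1–B2, B2–B3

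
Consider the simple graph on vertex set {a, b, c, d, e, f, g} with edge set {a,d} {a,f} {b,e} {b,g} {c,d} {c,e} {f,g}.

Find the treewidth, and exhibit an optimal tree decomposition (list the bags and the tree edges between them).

Treewidth 2.
Bags: B1 = {a, c, d}  B2 = {a, c, e}  B3 = {a, b, e}  B4 = {a, b, g}  B5 = {a, f, g}
Tree: B1–B2, B2–B3, B3–B4, B4–B5

The largest bag has 3 vertices, giving width 2; this decomposition certifies tw(G) ≤ 2. Since a–d–c–e–b–g–f–a is a cycle in G, G is not acyclic. Forests are exactly the graphs of treewidth ≤ 1, so tw(G) ≥ 2. The upper and lower bounds meet at 2, so that is the treewidth.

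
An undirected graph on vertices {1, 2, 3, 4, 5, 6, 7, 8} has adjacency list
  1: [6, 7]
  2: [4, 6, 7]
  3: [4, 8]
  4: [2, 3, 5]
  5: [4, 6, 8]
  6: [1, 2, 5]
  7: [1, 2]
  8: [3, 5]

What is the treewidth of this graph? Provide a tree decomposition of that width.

Each bag holds 3 vertices, so the decomposition has width 2, which upper-bounds the treewidth. For the lower bound, G contains the cycle 7–1–6–2–7, so G is not a forest; only forests have treewidth ≤ 1, hence tw(G) ≥ 2. Combining the bounds, tw(G) = 2.

Treewidth 2.
One such decomposition:
Bags: B1 = {1, 2, 7}  B2 = {1, 2, 6}  B3 = {2, 4, 6}  B4 = {4, 5, 6}  B5 = {3, 4, 5}  B6 = {3, 5, 8}
Tree: B1–B2, B2–B3, B3–B4, B4–B5, B5–B6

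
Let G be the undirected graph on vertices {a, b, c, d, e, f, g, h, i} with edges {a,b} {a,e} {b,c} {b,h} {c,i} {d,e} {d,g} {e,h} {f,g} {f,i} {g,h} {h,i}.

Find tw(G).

3

A width-3 tree decomposition is:
Bags: B1 = {a, d, e, g}  B2 = {a, e, g, h}  B3 = {a, b, g, h}  B4 = {b, f, g, h}  B5 = {b, f, h, i}  B6 = {b, c, f, i}
Tree: B1–B2, B2–B3, B3–B4, B4–B5, B5–B6
Every bag has size at most 4, so the width is 4 − 1 = 3 and tw(G) ≤ 3. For the lower bound: the 4 vertex sets {a,d,e}, {g}, {h}, {b,c,f,i} are disjoint, each induces a connected subgraph, and every pair is joined by at least one edge of G. Contracting each set to a single vertex therefore yields K_{4} as a minor, and since treewidth is minor-monotone, tw(G) ≥ tw(K_{4}) = 3. The upper and lower bounds meet at 3, so that is the treewidth.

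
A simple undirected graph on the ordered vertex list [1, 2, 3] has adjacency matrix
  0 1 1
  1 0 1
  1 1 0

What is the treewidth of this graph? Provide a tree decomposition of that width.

With just one bag of size 3, the width is 3 − 1 = 2, so tw(G) ≤ 2. For the lower bound, the 3 vertices {1, 2, 3} are pairwise adjacent, and any tree decomposition puts a clique entirely inside one bag — forcing width ≥ 2. Combining the bounds, tw(G) = 2.

Treewidth 2.
One such decomposition:
Bags: B1 = {1, 2, 3}
Tree: (single bag)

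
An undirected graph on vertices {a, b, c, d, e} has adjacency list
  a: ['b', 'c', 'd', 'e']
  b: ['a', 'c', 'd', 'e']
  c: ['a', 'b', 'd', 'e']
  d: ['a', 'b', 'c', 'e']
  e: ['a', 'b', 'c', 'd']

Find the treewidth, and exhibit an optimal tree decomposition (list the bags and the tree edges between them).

Treewidth 4.
One such decomposition:
Bags: B1 = {a, b, c, d, e}
Tree: (single bag)

With just one bag of size 5, the width is 5 − 1 = 4, so tw(G) ≤ 4. Conversely, {a, b, c, d, e} is a clique of size 5, and the vertices of any clique must share a bag in every tree decomposition; so some bag has ≥ 5 vertices and tw(G) ≥ 4. Combining the bounds, tw(G) = 4.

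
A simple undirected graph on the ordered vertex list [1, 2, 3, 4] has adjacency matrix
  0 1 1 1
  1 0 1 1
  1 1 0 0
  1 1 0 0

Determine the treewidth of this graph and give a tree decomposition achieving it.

Treewidth 2.
One such decomposition:
Bags: B1 = {1, 2, 4}  B2 = {1, 2, 3}
Tree: B1–B2

Each bag holds 3 vertices, so the decomposition has width 2, which upper-bounds the treewidth. On the other hand G contains the 3-clique {1, 2, 3}. A clique must lie in a single bag of any decomposition, so no decomposition can have width below 2. Hence tw(G) = 2 exactly.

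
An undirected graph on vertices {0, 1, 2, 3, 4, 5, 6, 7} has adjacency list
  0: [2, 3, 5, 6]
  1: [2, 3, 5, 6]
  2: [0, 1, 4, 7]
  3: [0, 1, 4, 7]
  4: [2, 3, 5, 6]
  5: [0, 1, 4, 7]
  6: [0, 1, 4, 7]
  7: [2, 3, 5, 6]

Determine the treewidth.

4

A width-4 tree decomposition is:
Bags: B1 = {1, 2, 3, 5, 6}  B2 = {2, 3, 4, 5, 6}  B3 = {0, 2, 3, 5, 6}  B4 = {2, 3, 5, 6, 7}
Tree: B1–B2, B2–B3, B3–B4
Each bag holds 5 vertices, so the decomposition has width 4, which upper-bounds the treewidth. For the lower bound: the 5 vertex sets {1,2}, {4,5}, {0,3}, {6}, {7} are disjoint, each induces a connected subgraph, and every pair is joined by at least one edge of G. Contracting each set to a single vertex therefore yields K_{5} as a minor, and since treewidth is minor-monotone, tw(G) ≥ tw(K_{5}) = 4. Combining the bounds, tw(G) = 4.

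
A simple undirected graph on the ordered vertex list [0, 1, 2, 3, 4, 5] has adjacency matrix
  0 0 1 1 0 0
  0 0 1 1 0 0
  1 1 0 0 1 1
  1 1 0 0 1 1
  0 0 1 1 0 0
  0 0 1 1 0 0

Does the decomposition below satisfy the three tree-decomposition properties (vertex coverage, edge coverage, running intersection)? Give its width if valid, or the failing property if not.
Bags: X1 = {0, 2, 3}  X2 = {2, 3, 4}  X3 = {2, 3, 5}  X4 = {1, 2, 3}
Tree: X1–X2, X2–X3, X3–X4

Checking the three conditions: (i) the bags cover all of {0, 1, 2, 3, 4, 5}; (ii) for each edge, some bag contains both endpoints; (iii) the bags containing any fixed vertex form a subtree. All hold, so the decomposition is valid with width 3 − 1 = 2.

Yes; width 2.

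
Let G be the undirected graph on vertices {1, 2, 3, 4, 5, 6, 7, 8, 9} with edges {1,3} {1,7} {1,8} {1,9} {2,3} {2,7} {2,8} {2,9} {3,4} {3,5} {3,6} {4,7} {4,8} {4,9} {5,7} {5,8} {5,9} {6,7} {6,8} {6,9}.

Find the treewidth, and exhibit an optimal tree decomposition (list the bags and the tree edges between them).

Treewidth 4.
One such decomposition:
Bags: B1 = {3, 5, 7, 8, 9}  B2 = {3, 4, 7, 8, 9}  B3 = {1, 3, 7, 8, 9}  B4 = {2, 3, 7, 8, 9}  B5 = {3, 6, 7, 8, 9}
Tree: B1–B2, B2–B3, B3–B4, B4–B5

The largest bag has 5 vertices, giving width 4; this decomposition certifies tw(G) ≤ 4. For the lower bound: the 5 vertex sets {3,5}, {4,7}, {1,9}, {8}, {2} are disjoint, each induces a connected subgraph, and every pair is joined by at least one edge of G. Contracting each set to a single vertex therefore yields K_{5} as a minor, and since treewidth is minor-monotone, tw(G) ≥ tw(K_{5}) = 4. Hence tw(G) = 4 exactly.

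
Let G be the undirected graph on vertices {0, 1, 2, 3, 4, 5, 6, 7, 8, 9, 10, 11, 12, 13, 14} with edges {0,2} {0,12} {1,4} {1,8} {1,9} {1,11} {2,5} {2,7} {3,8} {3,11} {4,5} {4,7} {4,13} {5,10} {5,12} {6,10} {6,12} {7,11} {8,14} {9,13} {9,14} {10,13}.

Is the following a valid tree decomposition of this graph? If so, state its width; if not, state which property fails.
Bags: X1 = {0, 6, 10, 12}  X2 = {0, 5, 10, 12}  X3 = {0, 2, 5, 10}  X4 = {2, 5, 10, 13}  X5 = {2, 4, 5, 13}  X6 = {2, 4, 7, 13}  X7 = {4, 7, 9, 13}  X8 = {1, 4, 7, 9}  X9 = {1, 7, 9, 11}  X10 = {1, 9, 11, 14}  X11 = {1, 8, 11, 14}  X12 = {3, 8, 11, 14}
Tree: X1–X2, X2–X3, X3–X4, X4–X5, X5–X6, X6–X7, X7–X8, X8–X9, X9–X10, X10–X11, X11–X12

Yes; width 3.

Vertex coverage: the bags together contain {0, 1, 2, 3, 4, 5, 6, 7, 8, 9, 10, 11, 12, 13, 14}, the full vertex set. Edge coverage: each edge of G has both endpoints in at least one bag. Running intersection: for every vertex, the bags containing it form a connected subtree. All three properties hold, so this is a valid tree decomposition of width max|bag| − 1 = 3, and hence tw(G) ≤ 3.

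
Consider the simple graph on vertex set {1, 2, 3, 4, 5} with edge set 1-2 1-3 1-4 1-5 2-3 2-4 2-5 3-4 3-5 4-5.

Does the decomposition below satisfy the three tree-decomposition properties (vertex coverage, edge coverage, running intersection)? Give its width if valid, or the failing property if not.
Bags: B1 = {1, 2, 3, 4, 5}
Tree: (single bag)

Yes; width 4.

Every vertex of G appears in some bag (union = {1, 2, 3, 4, 5}); every edge is covered by a bag; and for each vertex v the set of bags containing v is connected in the bag tree. The decomposition is therefore valid. The largest bag has 5 vertices, so the width is 4.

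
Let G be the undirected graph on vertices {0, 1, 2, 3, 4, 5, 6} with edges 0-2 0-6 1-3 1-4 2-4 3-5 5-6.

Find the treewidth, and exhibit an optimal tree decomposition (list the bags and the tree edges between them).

The largest bag has 3 vertices, giving width 2; this decomposition certifies tw(G) ≤ 2. Since 6–5–3–1–4–2–0–6 is a cycle in G, G is not acyclic. Forests are exactly the graphs of treewidth ≤ 1, so tw(G) ≥ 2. Therefore the treewidth is 2.

Treewidth 2.
Bags: B1 = {3, 5, 6}  B2 = {1, 3, 6}  B3 = {1, 4, 6}  B4 = {2, 4, 6}  B5 = {0, 2, 6}
Tree: B1–B2, B2–B3, B3–B4, B4–B5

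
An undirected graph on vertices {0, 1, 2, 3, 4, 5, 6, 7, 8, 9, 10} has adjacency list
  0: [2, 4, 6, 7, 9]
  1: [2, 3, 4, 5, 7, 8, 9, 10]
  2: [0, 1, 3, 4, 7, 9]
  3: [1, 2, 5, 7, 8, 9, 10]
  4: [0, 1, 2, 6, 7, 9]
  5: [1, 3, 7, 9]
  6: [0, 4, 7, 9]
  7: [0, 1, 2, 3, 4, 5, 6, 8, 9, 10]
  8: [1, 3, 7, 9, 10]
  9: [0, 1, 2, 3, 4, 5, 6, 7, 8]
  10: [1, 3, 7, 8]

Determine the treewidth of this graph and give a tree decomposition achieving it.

Treewidth 4.
Bags: B1 = {1, 3, 7, 8, 9}  B2 = {1, 2, 3, 7, 9}  B3 = {1, 3, 7, 8, 10}  B4 = {1, 2, 4, 7, 9}  B5 = {0, 2, 4, 7, 9}  B6 = {1, 3, 5, 7, 9}  B7 = {0, 4, 6, 7, 9}
Tree: B1–B2, B1–B3, B2–B4, B4–B5, B1–B6, B5–B7

Each bag holds 5 vertices, so the decomposition has width 4, which upper-bounds the treewidth. Conversely, {0, 2, 4, 7, 9} is a clique of size 5, and the vertices of any clique must share a bag in every tree decomposition; so some bag has ≥ 5 vertices and tw(G) ≥ 4. Therefore the treewidth is 4.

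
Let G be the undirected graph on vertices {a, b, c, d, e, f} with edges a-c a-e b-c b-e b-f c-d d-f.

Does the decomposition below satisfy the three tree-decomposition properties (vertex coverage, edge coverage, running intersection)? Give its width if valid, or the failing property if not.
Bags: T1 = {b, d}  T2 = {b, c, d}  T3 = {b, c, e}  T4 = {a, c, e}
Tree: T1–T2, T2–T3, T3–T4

No — vertex f appears in no bag.

A tree decomposition must satisfy three properties: every vertex lies in some bag; for every edge, both endpoints lie together in some bag; and for every vertex, the bags containing it form a connected subtree. Here vertex f appears in no bag, so the decomposition is invalid.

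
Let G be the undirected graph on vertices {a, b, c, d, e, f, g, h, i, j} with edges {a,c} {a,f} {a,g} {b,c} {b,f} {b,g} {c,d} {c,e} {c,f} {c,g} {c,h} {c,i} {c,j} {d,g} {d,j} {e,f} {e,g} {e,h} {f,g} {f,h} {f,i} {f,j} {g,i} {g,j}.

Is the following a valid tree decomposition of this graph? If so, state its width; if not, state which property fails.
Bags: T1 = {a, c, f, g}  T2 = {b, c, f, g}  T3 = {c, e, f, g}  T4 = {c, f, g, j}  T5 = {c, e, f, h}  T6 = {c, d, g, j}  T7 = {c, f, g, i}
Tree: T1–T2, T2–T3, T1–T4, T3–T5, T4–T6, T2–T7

Yes; width 3.

Checking the three conditions: (i) the bags cover all of {a, b, c, d, e, f, g, h, i, j}; (ii) for each edge, some bag contains both endpoints; (iii) the bags containing any fixed vertex form a subtree. All hold, so the decomposition is valid with width 4 − 1 = 3.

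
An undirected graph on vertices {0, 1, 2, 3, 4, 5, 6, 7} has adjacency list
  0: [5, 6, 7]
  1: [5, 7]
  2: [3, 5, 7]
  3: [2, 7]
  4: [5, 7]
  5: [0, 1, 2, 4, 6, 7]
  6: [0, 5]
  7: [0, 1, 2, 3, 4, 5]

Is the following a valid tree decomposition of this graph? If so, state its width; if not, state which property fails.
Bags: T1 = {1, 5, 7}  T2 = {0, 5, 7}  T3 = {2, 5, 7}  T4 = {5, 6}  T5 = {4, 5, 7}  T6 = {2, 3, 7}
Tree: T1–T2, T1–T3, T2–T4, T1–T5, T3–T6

A tree decomposition must satisfy three properties: every vertex lies in some bag; for every edge, both endpoints lie together in some bag; and for every vertex, the bags containing it form a connected subtree. Here edge (0,6) lies in no bag, so the decomposition is invalid.

No — edge (0,6) lies in no bag.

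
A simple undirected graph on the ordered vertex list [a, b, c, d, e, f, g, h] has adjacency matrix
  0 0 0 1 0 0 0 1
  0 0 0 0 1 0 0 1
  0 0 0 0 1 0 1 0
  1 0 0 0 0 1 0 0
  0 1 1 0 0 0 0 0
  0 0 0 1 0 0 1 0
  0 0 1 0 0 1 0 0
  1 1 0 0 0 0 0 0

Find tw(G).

A width-2 tree decomposition is:
Bags: B1 = {b, c, e}  B2 = {b, c, g}  B3 = {b, f, g}  B4 = {b, d, f}  B5 = {a, b, d}  B6 = {a, b, h}
Tree: B1–B2, B2–B3, B3–B4, B4–B5, B5–B6
The largest bag has 3 vertices, giving width 2; this decomposition certifies tw(G) ≤ 2. The edges b–e–c–g–f–d–a–h–b form a cycle, so G is not a tree and its treewidth is at least 2. Hence tw(G) = 2 exactly.

2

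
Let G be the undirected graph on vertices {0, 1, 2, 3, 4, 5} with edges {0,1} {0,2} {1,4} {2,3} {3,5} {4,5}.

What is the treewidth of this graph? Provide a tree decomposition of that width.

Every bag has size at most 3, so the width is 3 − 1 = 2 and tw(G) ≤ 2. Since 1–4–5–3–2–0–1 is a cycle in G, G is not acyclic. Forests are exactly the graphs of treewidth ≤ 1, so tw(G) ≥ 2. Combining the bounds, tw(G) = 2.

Treewidth 2.
One optimal decomposition is:
Bags: B1 = {1, 4, 5}  B2 = {1, 3, 5}  B3 = {1, 2, 3}  B4 = {0, 1, 2}
Tree: B1–B2, B2–B3, B3–B4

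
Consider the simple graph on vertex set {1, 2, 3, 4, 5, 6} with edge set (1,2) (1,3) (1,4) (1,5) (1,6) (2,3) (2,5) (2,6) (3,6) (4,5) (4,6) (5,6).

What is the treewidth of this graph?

A width-3 tree decomposition is:
Bags: B1 = {1, 2, 5, 6}  B2 = {1, 2, 3, 6}  B3 = {1, 4, 5, 6}
Tree: B1–B2, B1–B3
Each bag holds 4 vertices, so the decomposition has width 3, which upper-bounds the treewidth. Conversely, {1, 2, 3, 6} is a clique of size 4, and the vertices of any clique must share a bag in every tree decomposition; so some bag has ≥ 4 vertices and tw(G) ≥ 3. The upper and lower bounds meet at 3, so that is the treewidth.

3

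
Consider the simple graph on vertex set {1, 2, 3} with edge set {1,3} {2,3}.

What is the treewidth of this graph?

A width-1 tree decomposition is:
Bags: B1 = {1, 3}  B2 = {2, 3}
Tree: B1–B2
Every bag has size at most 2, so the width is 2 − 1 = 1 and tw(G) ≤ 1. G has an edge, so its treewidth is at least 1. Therefore the treewidth is 1.

1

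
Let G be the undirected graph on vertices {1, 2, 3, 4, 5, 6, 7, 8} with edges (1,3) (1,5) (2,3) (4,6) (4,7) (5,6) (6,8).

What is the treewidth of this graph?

1

A width-1 tree decomposition is:
Bags: B1 = {4, 6}  B2 = {5, 6}  B3 = {4, 7}  B4 = {1, 5}  B5 = {6, 8}  B6 = {1, 3}  B7 = {2, 3}
Tree: B1–B2, B1–B3, B2–B4, B2–B5, B4–B6, B6–B7
The largest bag has 2 vertices, giving width 1; this decomposition certifies tw(G) ≤ 1. G has an edge, so its treewidth is at least 1. Therefore the treewidth is 1.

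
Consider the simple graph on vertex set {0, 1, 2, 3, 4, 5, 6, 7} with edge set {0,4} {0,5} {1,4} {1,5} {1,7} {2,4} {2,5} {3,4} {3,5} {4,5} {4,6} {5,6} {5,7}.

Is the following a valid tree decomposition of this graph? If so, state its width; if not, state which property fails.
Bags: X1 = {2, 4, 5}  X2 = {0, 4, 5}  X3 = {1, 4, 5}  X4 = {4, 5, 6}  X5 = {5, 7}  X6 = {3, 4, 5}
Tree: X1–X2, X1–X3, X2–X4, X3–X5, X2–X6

No — edge (1,7) lies in no bag.

A tree decomposition must satisfy three properties: every vertex lies in some bag; for every edge, both endpoints lie together in some bag; and for every vertex, the bags containing it form a connected subtree. Here edge (1,7) lies in no bag, so the decomposition is invalid.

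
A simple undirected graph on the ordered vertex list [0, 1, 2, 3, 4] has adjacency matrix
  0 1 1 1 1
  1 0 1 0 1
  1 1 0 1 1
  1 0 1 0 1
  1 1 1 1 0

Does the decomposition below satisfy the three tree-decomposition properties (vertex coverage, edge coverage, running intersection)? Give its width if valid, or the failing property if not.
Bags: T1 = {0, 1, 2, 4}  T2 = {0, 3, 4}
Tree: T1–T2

No — edge (2,3) lies in no bag.

A tree decomposition must satisfy three properties: every vertex lies in some bag; for every edge, both endpoints lie together in some bag; and for every vertex, the bags containing it form a connected subtree. Here edge (2,3) lies in no bag, so the decomposition is invalid.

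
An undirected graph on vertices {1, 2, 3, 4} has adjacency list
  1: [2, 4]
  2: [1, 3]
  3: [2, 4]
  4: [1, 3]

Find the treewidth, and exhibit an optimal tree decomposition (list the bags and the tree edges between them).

Treewidth 2.
One such decomposition:
Bags: B1 = {1, 3, 4}  B2 = {1, 2, 3}
Tree: B1–B2

Each bag holds 3 vertices, so the decomposition has width 2, which upper-bounds the treewidth. The edges 3–4–1–2–3 form a cycle, so G is not a tree and its treewidth is at least 2. The upper and lower bounds meet at 2, so that is the treewidth.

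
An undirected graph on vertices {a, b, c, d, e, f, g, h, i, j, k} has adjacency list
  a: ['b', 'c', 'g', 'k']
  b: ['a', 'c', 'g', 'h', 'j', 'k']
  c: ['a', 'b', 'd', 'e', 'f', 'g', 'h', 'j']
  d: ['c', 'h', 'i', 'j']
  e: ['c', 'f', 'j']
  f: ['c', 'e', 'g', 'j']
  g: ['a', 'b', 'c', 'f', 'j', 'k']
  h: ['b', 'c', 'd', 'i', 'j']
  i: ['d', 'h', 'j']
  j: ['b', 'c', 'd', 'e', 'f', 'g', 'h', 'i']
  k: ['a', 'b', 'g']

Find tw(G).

A width-3 tree decomposition is:
Bags: B1 = {a, b, g, k}  B2 = {a, b, c, g}  B3 = {b, c, g, j}  B4 = {c, f, g, j}  B5 = {b, c, h, j}  B6 = {c, d, h, j}  B7 = {c, e, f, j}  B8 = {d, h, i, j}
Tree: B1–B2, B2–B3, B3–B4, B3–B5, B5–B6, B4–B7, B6–B8
The largest bag has 4 vertices, giving width 3; this decomposition certifies tw(G) ≤ 3. On the other hand G contains the 4-clique {c, d, h, j}. A clique must lie in a single bag of any decomposition, so no decomposition can have width below 3. Combining the bounds, tw(G) = 3.

3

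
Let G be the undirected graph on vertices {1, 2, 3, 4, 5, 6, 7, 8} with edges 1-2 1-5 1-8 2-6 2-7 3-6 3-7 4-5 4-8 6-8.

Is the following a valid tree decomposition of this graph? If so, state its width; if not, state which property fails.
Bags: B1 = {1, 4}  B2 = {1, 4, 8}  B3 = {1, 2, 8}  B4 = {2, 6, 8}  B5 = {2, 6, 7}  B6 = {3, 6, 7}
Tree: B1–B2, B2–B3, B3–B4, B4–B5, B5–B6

No — vertex 5 appears in no bag.

A tree decomposition must satisfy three properties: every vertex lies in some bag; for every edge, both endpoints lie together in some bag; and for every vertex, the bags containing it form a connected subtree. Here vertex 5 appears in no bag, so the decomposition is invalid.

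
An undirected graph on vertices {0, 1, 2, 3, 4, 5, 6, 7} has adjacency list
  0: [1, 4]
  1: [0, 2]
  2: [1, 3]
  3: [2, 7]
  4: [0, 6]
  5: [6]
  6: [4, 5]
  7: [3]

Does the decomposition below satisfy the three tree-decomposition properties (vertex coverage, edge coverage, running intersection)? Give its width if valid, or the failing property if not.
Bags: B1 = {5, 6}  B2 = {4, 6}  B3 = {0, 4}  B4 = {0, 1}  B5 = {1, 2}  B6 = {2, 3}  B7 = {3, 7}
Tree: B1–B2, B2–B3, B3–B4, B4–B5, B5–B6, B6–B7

Yes; width 1.

Checking the three conditions: (i) the bags cover all of {0, 1, 2, 3, 4, 5, 6, 7}; (ii) for each edge, some bag contains both endpoints; (iii) the bags containing any fixed vertex form a subtree. All hold, so the decomposition is valid with width 2 − 1 = 1.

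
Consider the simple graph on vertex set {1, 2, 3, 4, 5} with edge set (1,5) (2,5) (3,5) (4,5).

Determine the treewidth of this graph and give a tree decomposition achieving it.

Treewidth 1.
Bags: B1 = {4, 5}  B2 = {1, 5}  B3 = {3, 5}  B4 = {2, 5}
Tree: B1–B2, B2–B3, B1–B4

The largest bag has 2 vertices, giving width 1; this decomposition certifies tw(G) ≤ 1. Any graph with an edge has treewidth ≥ 1, and G has the edge 4–5. Combining the bounds, tw(G) = 1.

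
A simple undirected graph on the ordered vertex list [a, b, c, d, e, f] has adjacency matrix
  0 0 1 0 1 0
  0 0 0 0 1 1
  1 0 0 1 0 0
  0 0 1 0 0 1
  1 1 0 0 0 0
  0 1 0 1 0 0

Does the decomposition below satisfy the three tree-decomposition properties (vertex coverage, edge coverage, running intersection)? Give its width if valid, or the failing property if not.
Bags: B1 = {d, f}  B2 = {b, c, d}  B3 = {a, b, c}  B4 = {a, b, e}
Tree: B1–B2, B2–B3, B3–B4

No — edge (b,f) lies in no bag.

A tree decomposition must satisfy three properties: every vertex lies in some bag; for every edge, both endpoints lie together in some bag; and for every vertex, the bags containing it form a connected subtree. Here edge (b,f) lies in no bag, so the decomposition is invalid.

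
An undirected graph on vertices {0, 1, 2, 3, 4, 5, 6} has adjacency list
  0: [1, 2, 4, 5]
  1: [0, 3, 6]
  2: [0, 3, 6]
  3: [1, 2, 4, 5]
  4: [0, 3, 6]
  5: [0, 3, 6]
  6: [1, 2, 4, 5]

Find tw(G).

3

A width-3 tree decomposition is:
Bags: B1 = {0, 1, 3, 6}  B2 = {0, 2, 3, 6}  B3 = {0, 3, 4, 6}  B4 = {0, 3, 5, 6}
Tree: B1–B2, B2–B3, B3–B4
Every bag has size at most 4, so the width is 4 − 1 = 3 and tw(G) ≤ 3. For the lower bound: the 4 vertex sets {0,1}, {2,6}, {3}, {4} are disjoint, each induces a connected subgraph, and every pair is joined by at least one edge of G. Contracting each set to a single vertex therefore yields K_{4} as a minor, and since treewidth is minor-monotone, tw(G) ≥ tw(K_{4}) = 3. Combining the bounds, tw(G) = 3.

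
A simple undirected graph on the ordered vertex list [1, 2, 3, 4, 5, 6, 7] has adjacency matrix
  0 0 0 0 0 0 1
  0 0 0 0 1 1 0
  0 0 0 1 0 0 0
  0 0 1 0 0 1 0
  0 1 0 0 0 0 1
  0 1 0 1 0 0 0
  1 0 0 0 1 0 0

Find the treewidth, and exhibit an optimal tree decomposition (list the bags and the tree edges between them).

Treewidth 1.
One such decomposition:
Bags: B1 = {1, 7}  B2 = {5, 7}  B3 = {2, 5}  B4 = {2, 6}  B5 = {4, 6}  B6 = {3, 4}
Tree: B1–B2, B2–B3, B3–B4, B4–B5, B5–B6

The largest bag has 2 vertices, giving width 1; this decomposition certifies tw(G) ≤ 1. Since G has at least one edge (e.g. 1–7), it is not an edgeless graph, so tw(G) ≥ 1. The upper and lower bounds meet at 1, so that is the treewidth.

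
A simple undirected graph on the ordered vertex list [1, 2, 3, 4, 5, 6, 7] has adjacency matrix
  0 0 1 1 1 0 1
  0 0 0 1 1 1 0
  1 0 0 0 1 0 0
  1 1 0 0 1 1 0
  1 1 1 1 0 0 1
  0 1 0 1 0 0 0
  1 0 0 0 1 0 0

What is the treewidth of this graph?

A width-2 tree decomposition is:
Bags: B1 = {1, 3, 5}  B2 = {1, 4, 5}  B3 = {2, 4, 5}  B4 = {1, 5, 7}  B5 = {2, 4, 6}
Tree: B1–B2, B2–B3, B2–B4, B3–B5
The largest bag has 3 vertices, giving width 2; this decomposition certifies tw(G) ≤ 2. On the other hand G contains the 3-clique {1, 3, 5}. A clique must lie in a single bag of any decomposition, so no decomposition can have width below 2. The upper and lower bounds meet at 2, so that is the treewidth.

2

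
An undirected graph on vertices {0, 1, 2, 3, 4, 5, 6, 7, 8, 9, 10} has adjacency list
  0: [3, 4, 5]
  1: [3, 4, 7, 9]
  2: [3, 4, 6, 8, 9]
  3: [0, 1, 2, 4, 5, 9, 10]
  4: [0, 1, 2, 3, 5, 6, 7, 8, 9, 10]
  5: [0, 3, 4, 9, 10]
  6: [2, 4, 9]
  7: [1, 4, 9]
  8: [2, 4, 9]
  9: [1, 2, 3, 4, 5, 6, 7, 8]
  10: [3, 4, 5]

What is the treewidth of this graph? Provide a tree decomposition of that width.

Treewidth 3.
One such decomposition:
Bags: B1 = {0, 3, 4, 5}  B2 = {3, 4, 5, 9}  B3 = {3, 4, 5, 10}  B4 = {1, 3, 4, 9}  B5 = {2, 3, 4, 9}  B6 = {1, 4, 7, 9}  B7 = {2, 4, 6, 9}  B8 = {2, 4, 8, 9}
Tree: B1–B2, B1–B3, B2–B4, B2–B5, B4–B6, B5–B7, B7–B8

Every bag has size at most 4, so the width is 4 − 1 = 3 and tw(G) ≤ 3. On the other hand G contains the 4-clique {0, 3, 4, 5}. A clique must lie in a single bag of any decomposition, so no decomposition can have width below 3. Therefore the treewidth is 3.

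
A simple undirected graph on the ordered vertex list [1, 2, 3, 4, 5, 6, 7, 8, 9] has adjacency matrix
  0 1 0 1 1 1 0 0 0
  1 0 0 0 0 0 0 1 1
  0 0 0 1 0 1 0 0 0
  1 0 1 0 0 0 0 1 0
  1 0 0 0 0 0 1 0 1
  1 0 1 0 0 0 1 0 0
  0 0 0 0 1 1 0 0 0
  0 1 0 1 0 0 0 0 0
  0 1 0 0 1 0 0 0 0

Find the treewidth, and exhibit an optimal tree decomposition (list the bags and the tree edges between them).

Treewidth 3.
One such decomposition:
Bags: B1 = {3, 4, 6, 7}  B2 = {1, 4, 6, 7}  B3 = {1, 4, 5, 7}  B4 = {1, 4, 5, 8}  B5 = {1, 2, 5, 8}  B6 = {2, 5, 8, 9}
Tree: B1–B2, B2–B3, B3–B4, B4–B5, B5–B6

The largest bag has 4 vertices, giving width 3; this decomposition certifies tw(G) ≤ 3. For the lower bound: the 4 vertex sets {3,6,7}, {4}, {1}, {2,5,8,9} are disjoint, each induces a connected subgraph, and every pair is joined by at least one edge of G. Contracting each set to a single vertex therefore yields K_{4} as a minor, and since treewidth is minor-monotone, tw(G) ≥ tw(K_{4}) = 3. Hence tw(G) = 3 exactly.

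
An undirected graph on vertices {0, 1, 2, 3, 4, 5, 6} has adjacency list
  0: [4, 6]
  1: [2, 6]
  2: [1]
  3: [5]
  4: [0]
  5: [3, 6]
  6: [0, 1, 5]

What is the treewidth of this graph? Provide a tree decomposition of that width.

Treewidth 1.
One optimal decomposition is:
Bags: B1 = {0, 4}  B2 = {0, 6}  B3 = {1, 6}  B4 = {5, 6}  B5 = {1, 2}  B6 = {3, 5}
Tree: B1–B2, B2–B3, B2–B4, B3–B5, B4–B6

Each bag holds 2 vertices, so the decomposition has width 1, which upper-bounds the treewidth. Any graph with an edge has treewidth ≥ 1, and G has the edge 4–0. Hence tw(G) = 1 exactly.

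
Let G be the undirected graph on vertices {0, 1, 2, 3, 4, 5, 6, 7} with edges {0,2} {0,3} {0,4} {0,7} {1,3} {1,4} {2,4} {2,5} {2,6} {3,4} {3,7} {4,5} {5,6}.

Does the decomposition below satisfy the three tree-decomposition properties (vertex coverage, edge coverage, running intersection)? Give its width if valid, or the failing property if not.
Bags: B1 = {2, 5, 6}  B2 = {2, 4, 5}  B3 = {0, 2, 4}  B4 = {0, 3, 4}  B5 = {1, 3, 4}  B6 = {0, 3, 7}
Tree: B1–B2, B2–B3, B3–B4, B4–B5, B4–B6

Yes; width 2.

Checking the three conditions: (i) the bags cover all of {0, 1, 2, 3, 4, 5, 6, 7}; (ii) for each edge, some bag contains both endpoints; (iii) the bags containing any fixed vertex form a subtree. All hold, so the decomposition is valid with width 3 − 1 = 2.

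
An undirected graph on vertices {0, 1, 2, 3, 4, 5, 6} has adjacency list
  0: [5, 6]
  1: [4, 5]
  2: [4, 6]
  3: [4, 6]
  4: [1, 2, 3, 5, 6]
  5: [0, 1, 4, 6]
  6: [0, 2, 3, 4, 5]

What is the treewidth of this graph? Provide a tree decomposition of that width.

The largest bag has 3 vertices, giving width 2; this decomposition certifies tw(G) ≤ 2. Conversely, {0, 5, 6} is a clique of size 3, and the vertices of any clique must share a bag in every tree decomposition; so some bag has ≥ 3 vertices and tw(G) ≥ 2. Combining the bounds, tw(G) = 2.

Treewidth 2.
One such decomposition:
Bags: B1 = {2, 4, 6}  B2 = {3, 4, 6}  B3 = {4, 5, 6}  B4 = {1, 4, 5}  B5 = {0, 5, 6}
Tree: B1–B2, B1–B3, B3–B4, B3–B5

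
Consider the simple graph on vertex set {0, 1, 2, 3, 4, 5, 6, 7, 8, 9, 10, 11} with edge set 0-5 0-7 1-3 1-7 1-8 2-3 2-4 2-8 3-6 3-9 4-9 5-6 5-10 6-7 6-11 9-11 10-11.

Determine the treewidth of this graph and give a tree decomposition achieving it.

Treewidth 3.
One such decomposition:
Bags: B1 = {0, 5, 7, 10}  B2 = {5, 6, 7, 10}  B3 = {6, 7, 10, 11}  B4 = {1, 6, 7, 11}  B5 = {1, 3, 6, 11}  B6 = {1, 3, 9, 11}  B7 = {1, 3, 8, 9}  B8 = {2, 3, 8, 9}  B9 = {2, 4, 8, 9}
Tree: B1–B2, B2–B3, B3–B4, B4–B5, B5–B6, B6–B7, B7–B8, B8–B9

Every bag has size at most 4, so the width is 4 − 1 = 3 and tw(G) ≤ 3. For the lower bound: the 4 vertex sets {0,5,10}, {7}, {6}, {1,3,9,11} are disjoint, each induces a connected subgraph, and every pair is joined by at least one edge of G. Contracting each set to a single vertex therefore yields K_{4} as a minor, and since treewidth is minor-monotone, tw(G) ≥ tw(K_{4}) = 3. Combining the bounds, tw(G) = 3.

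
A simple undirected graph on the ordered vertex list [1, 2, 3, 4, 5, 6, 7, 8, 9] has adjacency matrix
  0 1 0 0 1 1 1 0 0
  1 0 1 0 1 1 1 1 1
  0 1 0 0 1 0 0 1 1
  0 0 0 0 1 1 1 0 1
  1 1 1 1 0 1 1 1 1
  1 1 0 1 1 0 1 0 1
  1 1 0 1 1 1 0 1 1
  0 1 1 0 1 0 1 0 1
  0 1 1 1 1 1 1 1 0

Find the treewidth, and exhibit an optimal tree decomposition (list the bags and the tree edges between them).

Treewidth 4.
One such decomposition:
Bags: B1 = {2, 5, 6, 7, 9}  B2 = {4, 5, 6, 7, 9}  B3 = {2, 5, 7, 8, 9}  B4 = {2, 3, 5, 8, 9}  B5 = {1, 2, 5, 6, 7}
Tree: B1–B2, B1–B3, B3–B4, B1–B5

Each bag holds 5 vertices, so the decomposition has width 4, which upper-bounds the treewidth. Conversely, {2, 3, 5, 8, 9} is a clique of size 5, and the vertices of any clique must share a bag in every tree decomposition; so some bag has ≥ 5 vertices and tw(G) ≥ 4. The upper and lower bounds meet at 4, so that is the treewidth.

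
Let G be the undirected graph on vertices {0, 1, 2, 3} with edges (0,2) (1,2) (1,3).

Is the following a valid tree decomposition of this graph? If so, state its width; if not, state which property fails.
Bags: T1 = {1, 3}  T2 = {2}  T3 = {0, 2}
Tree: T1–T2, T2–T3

No — edge (1,2) lies in no bag.

A tree decomposition must satisfy three properties: every vertex lies in some bag; for every edge, both endpoints lie together in some bag; and for every vertex, the bags containing it form a connected subtree. Here edge (1,2) lies in no bag, so the decomposition is invalid.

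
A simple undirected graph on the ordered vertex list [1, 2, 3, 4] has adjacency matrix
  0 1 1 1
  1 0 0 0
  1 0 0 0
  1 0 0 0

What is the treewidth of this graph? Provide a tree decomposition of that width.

Each bag holds 2 vertices, so the decomposition has width 1, which upper-bounds the treewidth. G has an edge, so its treewidth is at least 1. Therefore the treewidth is 1.

Treewidth 1.
One optimal decomposition is:
Bags: B1 = {1, 2}  B2 = {1, 3}  B3 = {1, 4}
Tree: B1–B2, B1–B3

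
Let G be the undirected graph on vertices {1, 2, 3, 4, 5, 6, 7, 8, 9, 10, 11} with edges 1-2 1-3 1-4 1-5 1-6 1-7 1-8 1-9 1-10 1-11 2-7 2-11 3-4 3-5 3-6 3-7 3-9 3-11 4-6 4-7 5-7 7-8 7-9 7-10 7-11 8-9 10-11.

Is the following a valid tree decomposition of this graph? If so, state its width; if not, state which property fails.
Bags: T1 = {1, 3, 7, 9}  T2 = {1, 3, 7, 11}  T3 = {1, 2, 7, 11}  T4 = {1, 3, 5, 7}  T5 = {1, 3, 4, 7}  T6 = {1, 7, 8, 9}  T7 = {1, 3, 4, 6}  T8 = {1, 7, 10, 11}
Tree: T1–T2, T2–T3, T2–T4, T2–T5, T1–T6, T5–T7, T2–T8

Every vertex of G appears in some bag (union = {1, 2, 3, 4, 5, 6, 7, 8, 9, 10, 11}); every edge is covered by a bag; and for each vertex v the set of bags containing v is connected in the bag tree. The decomposition is therefore valid. The largest bag has 4 vertices, so the width is 3.

Yes; width 3.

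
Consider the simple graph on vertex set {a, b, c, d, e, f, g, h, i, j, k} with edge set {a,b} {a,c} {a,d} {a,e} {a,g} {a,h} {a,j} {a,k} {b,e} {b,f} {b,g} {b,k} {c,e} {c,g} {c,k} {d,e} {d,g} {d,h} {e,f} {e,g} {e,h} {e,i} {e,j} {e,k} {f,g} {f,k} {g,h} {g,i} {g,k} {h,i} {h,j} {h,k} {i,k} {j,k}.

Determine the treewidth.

4

A width-4 tree decomposition is:
Bags: B1 = {a, e, g, h, k}  B2 = {e, g, h, i, k}  B3 = {a, b, e, g, k}  B4 = {a, d, e, g, h}  B5 = {b, e, f, g, k}  B6 = {a, e, h, j, k}  B7 = {a, c, e, g, k}
Tree: B1–B2, B1–B3, B1–B4, B3–B5, B1–B6, B3–B7
Each bag holds 5 vertices, so the decomposition has width 4, which upper-bounds the treewidth. For the lower bound, the 5 vertices {a, d, e, g, h} are pairwise adjacent, and any tree decomposition puts a clique entirely inside one bag — forcing width ≥ 4. The upper and lower bounds meet at 4, so that is the treewidth.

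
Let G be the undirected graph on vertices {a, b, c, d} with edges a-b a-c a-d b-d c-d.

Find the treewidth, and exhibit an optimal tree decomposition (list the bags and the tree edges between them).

Every bag has size at most 3, so the width is 3 − 1 = 2 and tw(G) ≤ 2. On the other hand G contains the 3-clique {a, c, d}. A clique must lie in a single bag of any decomposition, so no decomposition can have width below 2. Hence tw(G) = 2 exactly.

Treewidth 2.
One such decomposition:
Bags: B1 = {a, b, d}  B2 = {a, c, d}
Tree: B1–B2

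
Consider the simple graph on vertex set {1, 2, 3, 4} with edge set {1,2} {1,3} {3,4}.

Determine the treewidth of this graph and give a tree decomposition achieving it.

Treewidth 1.
Bags: B1 = {3, 4}  B2 = {1, 3}  B3 = {1, 2}
Tree: B1–B2, B2–B3

The largest bag has 2 vertices, giving width 1; this decomposition certifies tw(G) ≤ 1. Since G has at least one edge (e.g. 4–3), it is not an edgeless graph, so tw(G) ≥ 1. The upper and lower bounds meet at 1, so that is the treewidth.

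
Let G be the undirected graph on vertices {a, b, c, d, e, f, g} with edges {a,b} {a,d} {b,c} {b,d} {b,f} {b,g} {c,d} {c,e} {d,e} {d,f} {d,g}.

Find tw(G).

A width-2 tree decomposition is:
Bags: B1 = {b, c, d}  B2 = {a, b, d}  B3 = {b, d, f}  B4 = {b, d, g}  B5 = {c, d, e}
Tree: B1–B2, B2–B3, B3–B4, B1–B5
The largest bag has 3 vertices, giving width 2; this decomposition certifies tw(G) ≤ 2. Conversely, {c, d, e} is a clique of size 3, and the vertices of any clique must share a bag in every tree decomposition; so some bag has ≥ 3 vertices and tw(G) ≥ 2. Combining the bounds, tw(G) = 2.

2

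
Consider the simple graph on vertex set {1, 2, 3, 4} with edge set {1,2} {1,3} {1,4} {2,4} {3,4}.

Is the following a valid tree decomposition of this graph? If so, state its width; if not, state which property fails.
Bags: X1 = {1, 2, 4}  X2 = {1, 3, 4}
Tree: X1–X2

Yes; width 2.

Checking the three conditions: (i) the bags cover all of {1, 2, 3, 4}; (ii) for each edge, some bag contains both endpoints; (iii) the bags containing any fixed vertex form a subtree. All hold, so the decomposition is valid with width 3 − 1 = 2.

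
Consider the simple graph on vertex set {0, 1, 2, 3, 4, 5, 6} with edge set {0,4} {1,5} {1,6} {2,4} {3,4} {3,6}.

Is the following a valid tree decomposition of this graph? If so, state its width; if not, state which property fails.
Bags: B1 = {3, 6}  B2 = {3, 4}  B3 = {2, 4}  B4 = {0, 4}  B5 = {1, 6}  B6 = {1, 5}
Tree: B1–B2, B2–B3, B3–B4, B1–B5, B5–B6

Yes; width 1.

Vertex coverage: the bags together contain {0, 1, 2, 3, 4, 5, 6}, the full vertex set. Edge coverage: each edge of G has both endpoints in at least one bag. Running intersection: for every vertex, the bags containing it form a connected subtree. All three properties hold, so this is a valid tree decomposition of width max|bag| − 1 = 1, and hence tw(G) ≤ 1.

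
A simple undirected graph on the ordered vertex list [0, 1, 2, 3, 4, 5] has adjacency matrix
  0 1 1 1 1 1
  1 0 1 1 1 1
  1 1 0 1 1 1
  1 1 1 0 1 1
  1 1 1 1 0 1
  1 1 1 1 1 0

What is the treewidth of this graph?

5

A width-5 tree decomposition is:
Bags: B1 = {0, 1, 2, 3, 4, 5}
Tree: (single bag)
A single bag containing all 6 vertices is trivially a valid decomposition of width 5. For the lower bound, the 6 vertices {0, 1, 2, 3, 4, 5} are pairwise adjacent, and any tree decomposition puts a clique entirely inside one bag — forcing width ≥ 5. Hence tw(G) = 5 exactly.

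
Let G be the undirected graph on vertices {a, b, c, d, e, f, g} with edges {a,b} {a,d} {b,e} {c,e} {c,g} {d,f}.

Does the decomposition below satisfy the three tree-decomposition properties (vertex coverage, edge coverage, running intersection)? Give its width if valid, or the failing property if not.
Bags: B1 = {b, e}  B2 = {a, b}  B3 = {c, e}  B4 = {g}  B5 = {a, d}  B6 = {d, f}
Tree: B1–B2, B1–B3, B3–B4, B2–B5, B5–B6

No — edge (c,g) lies in no bag.

A tree decomposition must satisfy three properties: every vertex lies in some bag; for every edge, both endpoints lie together in some bag; and for every vertex, the bags containing it form a connected subtree. Here edge (c,g) lies in no bag, so the decomposition is invalid.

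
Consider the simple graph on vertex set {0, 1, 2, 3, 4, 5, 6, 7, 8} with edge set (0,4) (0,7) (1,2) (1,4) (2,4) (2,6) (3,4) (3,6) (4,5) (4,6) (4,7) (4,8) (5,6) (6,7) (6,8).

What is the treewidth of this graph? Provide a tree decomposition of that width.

Each bag holds 3 vertices, so the decomposition has width 2, which upper-bounds the treewidth. On the other hand G contains the 3-clique {0, 4, 7}. A clique must lie in a single bag of any decomposition, so no decomposition can have width below 2. Combining the bounds, tw(G) = 2.

Treewidth 2.
Bags: B1 = {4, 6, 8}  B2 = {2, 4, 6}  B3 = {3, 4, 6}  B4 = {4, 6, 7}  B5 = {4, 5, 6}  B6 = {0, 4, 7}  B7 = {1, 2, 4}
Tree: B1–B2, B1–B3, B1–B4, B2–B5, B4–B6, B2–B7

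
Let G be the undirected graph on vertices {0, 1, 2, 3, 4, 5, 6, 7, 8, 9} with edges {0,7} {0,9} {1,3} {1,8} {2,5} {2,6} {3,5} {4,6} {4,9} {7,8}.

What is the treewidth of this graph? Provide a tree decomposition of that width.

The largest bag has 3 vertices, giving width 2; this decomposition certifies tw(G) ≤ 2. For the lower bound, G contains the cycle 1–3–5–2–6–4–9–0–7–8–1, so G is not a forest; only forests have treewidth ≤ 1, hence tw(G) ≥ 2. Combining the bounds, tw(G) = 2.

Treewidth 2.
One such decomposition:
Bags: B1 = {1, 3, 5}  B2 = {1, 2, 5}  B3 = {1, 2, 6}  B4 = {1, 4, 6}  B5 = {1, 4, 9}  B6 = {0, 1, 9}  B7 = {0, 1, 7}  B8 = {1, 7, 8}
Tree: B1–B2, B2–B3, B3–B4, B4–B5, B5–B6, B6–B7, B7–B8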